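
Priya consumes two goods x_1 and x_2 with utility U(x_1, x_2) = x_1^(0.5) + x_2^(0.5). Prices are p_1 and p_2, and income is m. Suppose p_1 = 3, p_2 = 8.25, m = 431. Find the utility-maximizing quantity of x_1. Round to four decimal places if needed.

x_1* = 105.3556

MU_x_1 ∝ x_1^(-0.5), MU_x_2 ∝ x_2^(-0.5), so MRS = (x_2/x_1)^(0.5) = p_1/p_2.
Hence x_2/x_1 = (p_1/p_2)^(1/(0.5)), i.e. raised to the 2 power.
Substitute x_2 = (x_2/x_1)·x_1 into the budget: x_1* = m/(p_1 + p_2·(x_2/x_1)).
Numerically x_2/x_1 = 0.132231, so x_1* = 431/(3 + 8.25·0.132231) = 105.3556.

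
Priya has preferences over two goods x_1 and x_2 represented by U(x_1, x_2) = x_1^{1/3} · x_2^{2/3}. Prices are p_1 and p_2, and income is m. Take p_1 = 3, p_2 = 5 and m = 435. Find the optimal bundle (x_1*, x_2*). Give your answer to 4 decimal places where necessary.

Demand: x_1*(p_1,p_2,m) = 1/3·m/p_1 and x_2* = 2/3·m/p_2.
At p_1=3, p_2=5, m=435: x_1* = 1/3·435/3 = 48.3333, x_2* = 58.

x_1* = 48.3333, x_2* = 58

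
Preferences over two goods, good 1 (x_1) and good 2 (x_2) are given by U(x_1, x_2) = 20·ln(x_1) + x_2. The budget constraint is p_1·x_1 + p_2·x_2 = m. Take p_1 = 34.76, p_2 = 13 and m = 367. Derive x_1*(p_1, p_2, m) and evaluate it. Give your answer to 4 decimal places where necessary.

x_1* = 7.4799

So x_1*(p_1,p_2) = 20·p_2/p_1, independent of income; and x_2* = (m − 20·p_2)/p_2.
At the given prices: x_1* = 20·13/34.76 = 7.4799.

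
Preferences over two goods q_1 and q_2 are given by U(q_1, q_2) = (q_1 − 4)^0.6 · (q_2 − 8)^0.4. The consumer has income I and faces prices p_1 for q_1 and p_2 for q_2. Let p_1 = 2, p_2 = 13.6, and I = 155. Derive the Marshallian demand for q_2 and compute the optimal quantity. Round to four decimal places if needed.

q_2* = 9.1235

This is Cobb-Douglas in (q_1−4, q_2−8): tangency gives 0.6·p_2·(q_2−8) = 0.4·p_1·(q_1−4).
After buying the subsistence bundle (4, 8), a share 0.6 of the remaining income goes to q_1: q_1* = 4 + 0.6·(I − 4p_1 − 8p_2)/p_1.
Discretionary income = 155 − 4·2 − 8·13.6 = 38.2; q_2* = 8 + 0.4·38.2/13.6 = 9.1235.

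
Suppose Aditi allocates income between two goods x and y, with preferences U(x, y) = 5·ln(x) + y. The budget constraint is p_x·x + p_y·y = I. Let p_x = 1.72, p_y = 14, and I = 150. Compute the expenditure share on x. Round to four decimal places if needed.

Set MRS = p_x/p_y: (5/x)/1 = p_x/p_y.
So x*(p_x,p_y) = 5·p_y/p_x, independent of income; and y* = (I − 5·p_y)/p_y.
At the given prices: x* = 5·14/1.72 = 40.6977, and y* = 5.7143.
Expenditure on x: 1.72·40.6977 = 70; share = 0.4667.

share on x = 0.4667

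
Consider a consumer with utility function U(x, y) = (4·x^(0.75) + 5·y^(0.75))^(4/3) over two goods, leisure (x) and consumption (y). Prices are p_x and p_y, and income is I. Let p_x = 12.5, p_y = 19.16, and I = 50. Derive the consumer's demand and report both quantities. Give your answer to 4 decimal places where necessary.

x* = 2.3839, y* = 1.0543

With the ratio pinned down, the budget gives x* = I/(p_x + p_y·(y/x)) and y* = (y/x)·x*.
Numerically y/x = 0.442281, so x* = 50/(12.5 + 19.16·0.442281) = 2.3839 and y* = 0.442281·2.3839 = 1.0543.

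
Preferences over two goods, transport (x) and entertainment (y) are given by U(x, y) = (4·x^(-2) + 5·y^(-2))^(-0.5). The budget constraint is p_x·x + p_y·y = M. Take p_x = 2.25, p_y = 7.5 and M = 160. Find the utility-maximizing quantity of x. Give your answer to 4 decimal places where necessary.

MU_x ∝ 4·x^(-3), MU_y ∝ 5·y^(-3), so MRS = (4/5)·(y/x)^(3) = p_x/p_y.
Hence y/x = ((5/4)·p_x/p_y)^(1/(3)), i.e. raised to the 1/3 power.
With the ratio pinned down, the budget gives x* = M/(p_x + p_y·(y/x)) and y* = (y/x)·x*.
Numerically y/x = 0.721125, so x* = 160/(2.25 + 7.5·0.721125) = 20.892.

x* = 20.892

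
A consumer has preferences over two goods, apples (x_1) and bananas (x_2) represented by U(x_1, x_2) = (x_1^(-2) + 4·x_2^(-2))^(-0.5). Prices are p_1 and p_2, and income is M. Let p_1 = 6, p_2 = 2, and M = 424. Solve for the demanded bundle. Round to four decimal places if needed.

x_1* = 40.0799, x_2* = 91.7602

With the ratio pinned down, the budget gives x_1* = M/(p_1 + p_2·(x_2/x_1)) and x_2* = (x_2/x_1)·x_1*.
Numerically x_2/x_1 = 2.289428, so x_1* = 424/(6 + 2·2.289428) = 40.0799 and x_2* = 2.289428·40.0799 = 91.7602.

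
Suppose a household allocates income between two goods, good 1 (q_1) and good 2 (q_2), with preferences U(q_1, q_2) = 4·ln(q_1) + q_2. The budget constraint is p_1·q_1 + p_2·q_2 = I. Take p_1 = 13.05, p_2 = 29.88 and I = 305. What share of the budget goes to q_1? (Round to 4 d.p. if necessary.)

share on q_1 = 0.3919

MU_q_1 = 4/q_1, MU_q_2 = 1. Tangency: 4/q_1 = p_1/p_2.
So q_1*(p_1,p_2) = 4·p_2/p_1, independent of income; and q_2* = (I − 4·p_2)/p_2.
At the given prices: q_1* = 4·29.88/13.05 = 9.1586, and q_2* = 6.2075.
Expenditure on q_1: 13.05·9.1586 = 119.52; share = 0.3919.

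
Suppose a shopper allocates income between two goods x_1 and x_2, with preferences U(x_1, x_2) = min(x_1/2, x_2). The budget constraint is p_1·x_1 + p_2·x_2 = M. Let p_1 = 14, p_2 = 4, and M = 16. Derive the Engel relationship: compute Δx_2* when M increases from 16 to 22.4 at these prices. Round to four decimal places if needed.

Δx_2* = 0.2

With perfect complements, no substitution: consume in ratio x_1:x_2 = 2:1.
Budget: p_1·x_1 + p_2·(1/2)·x_1 = M, so (2·p_1 + p_2)·x_1 = 2·M.
Demand: x_1*(p_1,p_2,M) = 2·M/(2·p_1 + p_2), x_2* = M/(2·p_1 + p_2).
Here 2·14 + 4 = 32, giving x_2* = 0.5.
At M' = 22.4: x_2* = 0.7. Change: 0.7 − 0.5 = 0.2.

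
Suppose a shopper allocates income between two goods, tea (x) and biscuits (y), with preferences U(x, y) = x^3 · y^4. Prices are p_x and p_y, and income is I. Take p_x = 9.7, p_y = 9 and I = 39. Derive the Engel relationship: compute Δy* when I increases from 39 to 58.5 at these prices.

Δy* = 1.2381

The MRS is (3/4)·y/x. Set MRS = p_x/p_y.
Rearranging, p_y·y = (4/3)·p_x·x. Substituting into the budget gives p_x·x·(1 + (4/3)) = I.
Demand: x*(p_x,p_y,I) = 3/7·I/p_x and y* = 4/7·I/p_y.
At p_x=9.7, p_y=9, I=39: y* = 4/7·39/9 = 2.4762.
At I' = 58.5: y* = 3.7143. Change: 3.7143 − 2.4762 = 1.2381.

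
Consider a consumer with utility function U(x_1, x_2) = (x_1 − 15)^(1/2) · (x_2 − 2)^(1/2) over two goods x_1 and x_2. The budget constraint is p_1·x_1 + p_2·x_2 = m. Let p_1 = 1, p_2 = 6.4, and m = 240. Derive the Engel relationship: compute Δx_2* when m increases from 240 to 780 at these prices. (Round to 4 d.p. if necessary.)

Discretionary income = 240 − 15·1 − 2·6.4 = 212.2; x_2* = 2 + 0.5·212.2/6.4 = 18.5781.
At m' = 780: x_2* = 60.7656. Change: 60.7656 − 18.5781 = 42.1875.

Δx_2* = 42.1875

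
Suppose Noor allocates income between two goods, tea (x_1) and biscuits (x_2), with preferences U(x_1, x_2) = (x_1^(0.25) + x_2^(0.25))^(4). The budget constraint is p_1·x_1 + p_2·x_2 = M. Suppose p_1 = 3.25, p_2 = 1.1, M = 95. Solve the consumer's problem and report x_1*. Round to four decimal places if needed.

From the CES first-order condition, (x_2/x_1)^(0.75) = p_1/p_2.
Solve for the ratio: x_2/x_1 = [p_1/p_2]^(4/3).
With the ratio pinned down, the budget gives x_1* = M/(p_1 + p_2·(x_2/x_1)) and x_2* = (x_2/x_1)·x_1*.
Numerically x_2/x_1 = 4.239561, so x_1* = 95/(3.25 + 1.1·4.239561) = 12.0048.

x_1* = 12.0048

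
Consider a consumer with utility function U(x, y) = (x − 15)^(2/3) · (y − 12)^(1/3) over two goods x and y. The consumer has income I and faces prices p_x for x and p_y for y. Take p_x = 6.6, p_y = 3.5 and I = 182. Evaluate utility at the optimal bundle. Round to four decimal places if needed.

V = 4.061

After buying the subsistence bundle (15, 12), a share 2/3 of the remaining income goes to x: x* = 15 + 2/3·(I − 15p_x − 12p_y)/p_x.
Discretionary income = 182 − 15·6.6 − 12·3.5 = 41; x* = 15 + 2/3·41/6.6 = 19.1414; y* = 12 + 1/3·41/3.5 = 15.9048.
Utility at the optimum: U(19.1414, 15.9048) = 4.061.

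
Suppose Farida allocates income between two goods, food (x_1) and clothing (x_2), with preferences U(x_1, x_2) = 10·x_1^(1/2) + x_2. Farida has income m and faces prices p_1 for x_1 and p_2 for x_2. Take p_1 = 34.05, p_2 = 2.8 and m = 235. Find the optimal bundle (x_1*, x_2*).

x_1* = 0.1691, x_2* = 81.8728

Set MRS = p_1/p_2: 5·x_1^(−1/2) = p_1/p_2.
Solve: √x_1 = 5·p_2/p_1, so x_1*(p_1,p_2) = (5·p_2/p_1)², and x_2* = (m − p_1·x_1*)/p_2.
Plugging in: x_1* = (5·2.8/34.05)² = 0.1691, x_2* = 81.8728.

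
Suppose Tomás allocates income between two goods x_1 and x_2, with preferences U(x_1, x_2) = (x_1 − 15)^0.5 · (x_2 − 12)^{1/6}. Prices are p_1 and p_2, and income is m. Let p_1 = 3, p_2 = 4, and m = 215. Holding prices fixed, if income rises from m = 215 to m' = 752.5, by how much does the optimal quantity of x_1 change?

This is Cobb-Douglas in (x_1−15, x_2−12): tangency gives 0.5·p_2·(x_2−12) = 1/6·p_1·(x_1−15).
Substituting into the budget: x_1* = 15 + 0.75·(m − 15·p_1 − 12·p_2)/p_1, and x_2* = 12 + 0.25·(…)/p_2.
Discretionary income = 215 − 15·3 − 12·4 = 122; x_1* = 15 + 0.75·122/3 = 45.5.
At m' = 752.5: x_1* = 179.875. Change: 179.875 − 45.5 = 134.375.

Δx_1* = 134.375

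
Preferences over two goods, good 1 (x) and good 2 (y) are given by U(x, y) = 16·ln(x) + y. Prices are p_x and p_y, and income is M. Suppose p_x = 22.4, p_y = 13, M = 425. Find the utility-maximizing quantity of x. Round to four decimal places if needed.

MU_x = 16/x, MU_y = 1. Tangency: 16/x = p_x/p_y.
So x*(p_x,p_y) = 16·p_y/p_x, independent of income; and y* = (M − 16·p_y)/p_y.
At the given prices: x* = 16·13/22.4 = 9.2857.

x* = 9.2857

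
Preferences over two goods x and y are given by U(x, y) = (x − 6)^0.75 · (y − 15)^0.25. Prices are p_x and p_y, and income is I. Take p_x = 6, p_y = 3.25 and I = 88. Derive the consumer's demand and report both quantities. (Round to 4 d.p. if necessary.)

x* = 6.4062, y* = 15.25

MRS = 3·(y−15)/(x−6). Tangency with p_x/p_y gives y−15 = (1/3)·(p_x/p_y)·(x−6).
After buying the subsistence bundle (6, 15), a share 0.75 of the remaining income goes to x: x* = 6 + 0.75·(I − 6p_x − 15p_y)/p_x.
Discretionary income = 88 − 6·6 − 15·3.25 = 3.25; x* = 6 + 0.75·3.25/6 = 6.4062; y* = 15 + 0.25·3.25/3.25 = 15.25.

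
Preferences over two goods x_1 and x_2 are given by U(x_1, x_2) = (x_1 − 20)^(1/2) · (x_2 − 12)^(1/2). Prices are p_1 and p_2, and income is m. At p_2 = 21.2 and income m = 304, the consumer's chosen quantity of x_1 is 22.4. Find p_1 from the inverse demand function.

p_1 = 2

MRS = (x_2−12)/(x_1−20). Tangency with p_1/p_2 gives x_2−12 = (p_1/p_2)·(x_1−20).
After buying the subsistence bundle (20, 12), a share 0.5 of the remaining income goes to x_1: x_1* = 20 + 0.5·(m − 20p_1 − 12p_2)/p_1.
Set x_1* = 22.4 in the demand function and solve for p_1: p_1 = 2.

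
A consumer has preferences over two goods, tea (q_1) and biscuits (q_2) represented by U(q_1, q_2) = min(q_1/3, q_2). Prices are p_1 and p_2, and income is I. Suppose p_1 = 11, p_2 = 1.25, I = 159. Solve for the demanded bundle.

Leontief preferences: the optimum is at the kink where q_1/3 = q_2/1, i.e. q_2 = (1/3)·q_1.
Budget: p_1·q_1 + p_2·(1/3)·q_1 = I, so (3·p_1 + p_2)·q_1 = 3·I.
Demand: q_1*(p_1,p_2,I) = 3·I/(3·p_1 + p_2), q_2* = I/(3·p_1 + p_2).
Here 3·11 + 1.25 = 34.25, giving q_1* = 13.927 and q_2* = 4.6423.

q_1* = 13.927, q_2* = 4.6423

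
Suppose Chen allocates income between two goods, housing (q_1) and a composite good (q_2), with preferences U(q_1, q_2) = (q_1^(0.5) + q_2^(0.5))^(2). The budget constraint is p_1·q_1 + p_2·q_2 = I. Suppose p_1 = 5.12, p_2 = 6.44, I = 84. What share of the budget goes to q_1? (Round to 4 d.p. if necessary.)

share on q_1 = 0.5571

With the ratio pinned down, the budget gives q_1* = I/(p_1 + p_2·(q_2/q_1)) and q_2* = (q_2/q_1)·q_1*.
Numerically q_2/q_1 = 0.632074, so q_1* = 84/(5.12 + 6.44·0.632074) = 9.1398 and q_2* = 0.632074·9.1398 = 5.777.
Expenditure on q_1: 5.12·9.1398 = 46.7958; share = 0.5571.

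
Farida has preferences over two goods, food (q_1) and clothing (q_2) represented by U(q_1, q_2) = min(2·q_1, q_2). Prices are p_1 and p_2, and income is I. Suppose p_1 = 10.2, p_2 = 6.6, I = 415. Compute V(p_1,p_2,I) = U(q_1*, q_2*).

Leontief preferences: the optimum is at the kink where q_1/1 = q_2/2, i.e. q_2 = 2·q_1.
Budget: p_1·q_1 + p_2·2·q_1 = I, so (p_1 + 2·p_2)·q_1 = I.
Demand: q_1*(p_1,p_2,I) = I/(p_1 + 2·p_2), q_2* = 2·I/(p_1 + 2·p_2).
Here 10.2 + 2·6.6 = 23.4, giving q_1* = 17.735 and q_2* = 35.4701.
Utility at the optimum: U(17.735, 35.4701) = 35.4701.

V = 35.4701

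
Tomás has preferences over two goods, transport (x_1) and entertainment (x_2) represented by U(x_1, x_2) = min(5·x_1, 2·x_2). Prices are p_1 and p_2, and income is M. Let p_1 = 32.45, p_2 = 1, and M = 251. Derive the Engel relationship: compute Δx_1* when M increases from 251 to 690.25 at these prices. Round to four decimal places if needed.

Δx_1* = 12.568

Demand: x_1*(p_1,p_2,M) = 2·M/(2·p_1 + 5·p_2), x_2* = 5·M/(2·p_1 + 5·p_2).
Here 2·32.45 + 5·1 = 69.9, giving x_1* = 7.1817.
At M' = 690.25: x_1* = 19.7496. Change: 19.7496 − 7.1817 = 12.568.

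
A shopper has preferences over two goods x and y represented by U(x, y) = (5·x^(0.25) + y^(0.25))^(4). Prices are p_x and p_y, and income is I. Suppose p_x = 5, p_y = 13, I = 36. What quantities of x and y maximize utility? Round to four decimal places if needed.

x* = 6.6356, y* = 0.2171

From the CES first-order condition, 5·(y/x)^(0.75) = p_x/p_y.
Hence y/x = ((1/5)·p_x/p_y)^(1/(0.75)), i.e. raised to the 4/3 power.
Substitute y = (y/x)·x into the budget: x* = I/(p_x + p_y·(y/x)).
Numerically y/x = 0.032715, so x* = 36/(5 + 13·0.032715) = 6.6356 and y* = 0.032715·6.6356 = 0.2171.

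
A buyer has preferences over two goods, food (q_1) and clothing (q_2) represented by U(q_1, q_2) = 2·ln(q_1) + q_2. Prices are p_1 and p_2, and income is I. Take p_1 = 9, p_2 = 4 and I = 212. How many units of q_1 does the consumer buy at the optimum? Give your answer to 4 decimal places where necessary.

q_1* = 0.8889

Set MRS = p_1/p_2: (2/q_1)/1 = p_1/p_2.
So q_1*(p_1,p_2) = 2·p_2/p_1, independent of income; and q_2* = (I − 2·p_2)/p_2.
At the given prices: q_1* = 2·4/9 = 0.8889.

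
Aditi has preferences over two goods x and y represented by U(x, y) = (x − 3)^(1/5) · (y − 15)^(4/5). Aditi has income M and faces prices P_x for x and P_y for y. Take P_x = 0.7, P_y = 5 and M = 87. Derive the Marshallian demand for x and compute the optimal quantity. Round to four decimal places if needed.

MRS = (1/4)·(y−15)/(x−3). Tangency with P_x/P_y gives y−15 = 4·(P_x/P_y)·(x−3).
Substituting into the budget: x* = 3 + 0.2·(M − 3·P_x − 15·P_y)/P_x, and y* = 15 + 0.8·(…)/P_y.
Discretionary income = 87 − 3·0.7 − 15·5 = 9.9; x* = 3 + 0.2·9.9/0.7 = 5.8286.

x* = 5.8286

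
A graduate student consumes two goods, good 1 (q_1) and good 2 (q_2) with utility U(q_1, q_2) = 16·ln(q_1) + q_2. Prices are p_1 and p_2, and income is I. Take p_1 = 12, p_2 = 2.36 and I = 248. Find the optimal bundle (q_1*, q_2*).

q_1* = 3.1467, q_2* = 89.0847

MU_q_1 = 16/q_1, MU_q_2 = 1. Tangency: 16/q_1 = p_1/p_2.
So q_1*(p_1,p_2) = 16·p_2/p_1, independent of income; and q_2* = (I − 16·p_2)/p_2.
At the given prices: q_1* = 16·2.36/12 = 3.1467, and q_2* = 89.0847.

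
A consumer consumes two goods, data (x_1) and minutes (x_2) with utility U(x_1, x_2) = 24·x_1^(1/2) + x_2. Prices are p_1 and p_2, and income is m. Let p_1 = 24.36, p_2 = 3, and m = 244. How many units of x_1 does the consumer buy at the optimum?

x_1* = 2.184

Set MRS = p_1/p_2: 12·x_1^(−1/2) = p_1/p_2.
Solve: √x_1 = 12·p_2/p_1, so x_1*(p_1,p_2) = (12·p_2/p_1)², and x_2* = (m − p_1·x_1*)/p_2.
Plugging in: x_1* = (12·3/24.36)² = 2.184.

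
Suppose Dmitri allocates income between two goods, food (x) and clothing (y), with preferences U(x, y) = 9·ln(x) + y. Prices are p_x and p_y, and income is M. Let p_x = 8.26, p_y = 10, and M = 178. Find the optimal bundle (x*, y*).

So x*(p_x,p_y) = 9·p_y/p_x, independent of income; and y* = (M − 9·p_y)/p_y.
At the given prices: x* = 9·10/8.26 = 10.8959, and y* = 8.8.

x* = 10.8959, y* = 8.8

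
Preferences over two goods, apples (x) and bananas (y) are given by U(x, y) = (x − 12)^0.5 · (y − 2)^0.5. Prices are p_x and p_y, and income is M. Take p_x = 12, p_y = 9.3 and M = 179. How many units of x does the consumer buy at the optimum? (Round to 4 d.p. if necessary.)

x* = 12.6833

MRS = (y−2)/(x−12). Tangency with p_x/p_y gives y−2 = (p_x/p_y)·(x−12).
After buying the subsistence bundle (12, 2), a share 0.5 of the remaining income goes to x: x* = 12 + 0.5·(M − 12p_x − 2p_y)/p_x.
Discretionary income = 179 − 12·12 − 2·9.3 = 16.4; x* = 12 + 0.5·16.4/12 = 12.6833.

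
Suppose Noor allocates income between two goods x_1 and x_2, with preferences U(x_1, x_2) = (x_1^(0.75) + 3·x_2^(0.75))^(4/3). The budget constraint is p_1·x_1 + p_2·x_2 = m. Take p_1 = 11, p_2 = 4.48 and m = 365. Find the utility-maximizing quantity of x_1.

From the CES first-order condition, (1/3)·(x_2/x_1)^(0.25) = p_1/p_2.
Hence x_2/x_1 = (3·p_1/p_2)^(1/(0.25)), i.e. raised to the 4 power.
With the ratio pinned down, the budget gives x_1* = m/(p_1 + p_2·(x_2/x_1)) and x_2* = (x_2/x_1)·x_1*.
Numerically x_2/x_1 = 2944.039981, so x_1* = 365/(11 + 4.48·2944.039981) = 0.0277.

x_1* = 0.0277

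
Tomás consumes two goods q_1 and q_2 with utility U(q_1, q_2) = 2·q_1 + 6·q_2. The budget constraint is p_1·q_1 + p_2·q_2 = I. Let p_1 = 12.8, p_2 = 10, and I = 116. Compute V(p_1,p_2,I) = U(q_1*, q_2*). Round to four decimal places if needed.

Perfect substitutes: compare marginal utility per dollar. 2/p_1 vs 6/p_2 → 0.1562 vs 0.6.
q_2 gives more utility per dollar, so spend all income on q_2: q_2* = I/p_2, q_1* = 0.
Numerically: q_1* = 0, q_2* = 11.6.
Utility at the optimum: U(0, 11.6) = 69.6.

V = 69.6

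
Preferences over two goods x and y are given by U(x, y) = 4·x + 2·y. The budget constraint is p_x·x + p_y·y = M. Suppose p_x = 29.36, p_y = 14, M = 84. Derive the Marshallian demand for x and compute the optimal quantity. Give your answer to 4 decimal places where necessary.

Linear utility — the consumer picks whichever good has higher MU/price: 4/29.36 = 0.1362 vs 2/14 = 0.1429.
y gives more utility per dollar, so spend all income on y: y* = M/p_y, x* = 0.
Numerically: x* = 0, y* = 6.

x* = 0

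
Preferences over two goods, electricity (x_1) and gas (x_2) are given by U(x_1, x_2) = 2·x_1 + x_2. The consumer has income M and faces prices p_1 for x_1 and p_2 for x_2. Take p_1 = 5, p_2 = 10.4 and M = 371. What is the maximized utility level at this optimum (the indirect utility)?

V = 148.4

x_1 gives more utility per dollar, so spend all income on x_1: x_1* = M/p_1, x_2* = 0.
Numerically: x_1* = 74.2, x_2* = 0.
Utility at the optimum: U(74.2, 0) = 148.4.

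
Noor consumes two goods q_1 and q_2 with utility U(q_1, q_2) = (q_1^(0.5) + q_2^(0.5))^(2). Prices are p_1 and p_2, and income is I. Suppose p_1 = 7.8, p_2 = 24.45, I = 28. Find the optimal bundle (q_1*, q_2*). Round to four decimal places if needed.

From the CES first-order condition, (q_2/q_1)^(0.5) = p_1/p_2.
Solve for the ratio: q_2/q_1 = [p_1/p_2]^(2).
Substitute q_2 = (q_2/q_1)·q_1 into the budget: q_1* = I/(p_1 + p_2·(q_2/q_1)).
Numerically q_2/q_1 = 0.101773, so q_1* = 28/(7.8 + 24.45·0.101773) = 2.7215 and q_2* = 0.101773·2.7215 = 0.277.

q_1* = 2.7215, q_2* = 0.277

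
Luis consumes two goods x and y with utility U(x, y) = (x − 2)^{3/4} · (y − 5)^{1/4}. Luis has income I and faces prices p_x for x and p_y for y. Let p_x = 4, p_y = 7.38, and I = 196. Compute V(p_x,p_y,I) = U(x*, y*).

MRS = 3·(y−5)/(x−2). Tangency with p_x/p_y gives y−5 = (1/3)·(p_x/p_y)·(x−2).
Substituting into the budget: x* = 2 + 0.75·(I − 2·p_x − 5·p_y)/p_x, and y* = 5 + 0.25·(…)/p_y.
Discretionary income = 196 − 2·4 − 5·7.38 = 151.1; x* = 2 + 0.75·151.1/4 = 30.3313; y* = 5 + 0.25·151.1/7.38 = 10.1186.
Utility at the optimum: U(30.3313, 10.1186) = 18.4708.

V = 18.4708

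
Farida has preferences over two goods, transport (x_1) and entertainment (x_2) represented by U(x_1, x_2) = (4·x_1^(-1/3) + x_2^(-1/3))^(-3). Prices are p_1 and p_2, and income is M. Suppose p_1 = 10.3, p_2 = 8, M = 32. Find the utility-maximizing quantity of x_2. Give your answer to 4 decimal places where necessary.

x_2* = 0.9968

MRS = MU_x_1/MU_x_2 = 4·(x_2/x_1)^(4/3). Set equal to p_1/p_2.
Solve for the ratio: x_2/x_1 = [(1/4)·p_1/p_2]^(0.75).
With the ratio pinned down, the budget gives x_1* = M/(p_1 + p_2·(x_2/x_1)) and x_2* = (x_2/x_1)·x_1*.
Numerically x_2/x_1 = 0.427332, so x_1* = 32/(10.3 + 8·0.427332) = 2.3326 and x_2* = 0.427332·2.3326 = 0.9968.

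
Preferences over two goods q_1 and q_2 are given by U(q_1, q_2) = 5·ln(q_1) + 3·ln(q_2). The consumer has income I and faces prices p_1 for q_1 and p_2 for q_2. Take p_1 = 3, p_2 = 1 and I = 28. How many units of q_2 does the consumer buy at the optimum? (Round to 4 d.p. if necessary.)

q_2* = 10.5

Tangency: MRS = (5/3)·q_2/q_1 = p_1/p_2.
So 5·p_2·q_2 = 3·p_1·q_1; combined with the budget, a share 0.625 of income goes to q_1.
Demand: q_1*(p_1,p_2,I) = 0.625·I/p_1 and q_2* = 0.375·I/p_2.
At p_1=3, p_2=1, I=28: q_2* = 0.375·28/1 = 10.5.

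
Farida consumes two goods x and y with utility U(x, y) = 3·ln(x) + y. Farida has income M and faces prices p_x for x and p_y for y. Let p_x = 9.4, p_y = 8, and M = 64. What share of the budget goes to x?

At the given prices: x* = 3·8/9.4 = 2.5532, and y* = 5.
Expenditure on x: 9.4·2.5532 = 24; share = 0.375.

share on x = 0.375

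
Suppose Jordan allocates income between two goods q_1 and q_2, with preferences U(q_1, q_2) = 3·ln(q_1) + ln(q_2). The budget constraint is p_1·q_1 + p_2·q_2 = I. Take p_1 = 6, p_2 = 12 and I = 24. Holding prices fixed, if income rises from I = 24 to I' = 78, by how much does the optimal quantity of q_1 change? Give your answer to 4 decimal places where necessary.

Tangency: MRS = 3·q_2/q_1 = p_1/p_2.
So 3·p_2·q_2 = p_1·q_1; combined with the budget, a share 0.75 of income goes to q_1.
Demand: q_1*(p_1,p_2,I) = 0.75·I/p_1 and q_2* = 0.25·I/p_2.
At p_1=6, p_2=12, I=24: q_1* = 0.75·24/6 = 3.
At I' = 78: q_1* = 9.75. Change: 9.75 − 3 = 6.75.

Δq_1* = 6.75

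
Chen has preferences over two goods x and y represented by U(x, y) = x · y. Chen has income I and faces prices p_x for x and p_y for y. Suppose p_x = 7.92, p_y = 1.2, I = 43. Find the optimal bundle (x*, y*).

x* = 2.7146, y* = 17.9167

The MRS is y/x. Set MRS = p_x/p_y.
Rearranging, p_y·y = p_x·x. Substituting into the budget gives p_x·x·(1 + 1) = I.
Demand: x*(p_x,p_y,I) = 0.5·I/p_x and y* = 0.5·I/p_y.
At p_x=7.92, p_y=1.2, I=43: x* = 0.5·43/7.92 = 2.7146, y* = 17.9167.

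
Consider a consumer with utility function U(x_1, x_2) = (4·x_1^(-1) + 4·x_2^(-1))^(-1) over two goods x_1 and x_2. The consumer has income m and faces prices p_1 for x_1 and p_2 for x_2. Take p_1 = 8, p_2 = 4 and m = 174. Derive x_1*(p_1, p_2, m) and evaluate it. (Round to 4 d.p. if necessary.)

x_1* = 12.7409

MRS = MU_x_1/MU_x_2 = (x_2/x_1)^(2). Set equal to p_1/p_2.
Hence x_2/x_1 = (p_1/p_2)^(1/(2)), i.e. raised to the 0.5 power.
Substitute x_2 = (x_2/x_1)·x_1 into the budget: x_1* = m/(p_1 + p_2·(x_2/x_1)).
Numerically x_2/x_1 = 1.414214, so x_1* = 174/(8 + 4·1.414214) = 12.7409.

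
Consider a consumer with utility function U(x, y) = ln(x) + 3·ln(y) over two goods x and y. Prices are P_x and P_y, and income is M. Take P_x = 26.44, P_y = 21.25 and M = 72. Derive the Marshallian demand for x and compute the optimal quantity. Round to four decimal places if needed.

MU_x/MU_y = (y)/(3·x); tangency sets this equal to P_x/P_y.
So P_y·y = 3·P_x·x; combined with the budget, a share 0.25 of income goes to x.
Demand: x*(P_x,P_y,M) = 0.25·M/P_x and y* = 0.75·M/P_y.
At P_x=26.44, P_y=21.25, M=72: x* = 0.25·72/26.44 = 0.6808.

x* = 0.6808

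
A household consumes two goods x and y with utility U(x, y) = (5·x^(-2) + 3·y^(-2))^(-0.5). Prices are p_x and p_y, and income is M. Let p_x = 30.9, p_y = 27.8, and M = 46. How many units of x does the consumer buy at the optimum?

x* = 0.8335

MRS = MU_x/MU_y = (5/3)·(y/x)^(3). Set equal to p_x/p_y.
Solve for the ratio: y/x = [(3/5)·p_x/p_y]^(1/3).
Substitute y = (y/x)·x into the budget: x* = M/(p_x + p_y·(y/x)).
Numerically y/x = 0.873685, so x* = 46/(30.9 + 27.8·0.873685) = 0.8335.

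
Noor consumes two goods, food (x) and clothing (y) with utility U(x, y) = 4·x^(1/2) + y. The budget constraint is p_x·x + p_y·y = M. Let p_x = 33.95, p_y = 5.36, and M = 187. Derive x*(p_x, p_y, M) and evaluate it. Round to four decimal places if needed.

x* = 0.0997

Solve: √x = 2·p_y/p_x, so x*(p_x,p_y) = (2·p_y/p_x)², and y* = (M − p_x·x*)/p_y.
Plugging in: x* = (2·5.36/33.95)² = 0.0997.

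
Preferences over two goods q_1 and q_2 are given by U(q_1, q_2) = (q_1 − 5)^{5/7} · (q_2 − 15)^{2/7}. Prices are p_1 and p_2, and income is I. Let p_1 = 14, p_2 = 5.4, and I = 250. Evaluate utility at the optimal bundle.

V = 5.1038

This is Cobb-Douglas in (q_1−5, q_2−15): tangency gives 5/7·p_2·(q_2−15) = 2/7·p_1·(q_1−5).
Substituting into the budget: q_1* = 5 + 5/7·(I − 5·p_1 − 15·p_2)/p_1, and q_2* = 15 + 2/7·(…)/p_2.
Discretionary income = 250 − 5·14 − 15·5.4 = 99; q_1* = 5 + 5/7·99/14 = 10.051; q_2* = 15 + 2/7·99/5.4 = 20.2381.
Utility at the optimum: U(10.051, 20.2381) = 5.1038.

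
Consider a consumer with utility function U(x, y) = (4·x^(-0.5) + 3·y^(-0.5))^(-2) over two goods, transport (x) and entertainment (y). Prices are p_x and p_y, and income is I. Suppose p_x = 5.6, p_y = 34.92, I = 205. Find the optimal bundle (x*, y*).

From the CES first-order condition, (4/3)·(y/x)^(1.5) = p_x/p_y.
Solve for the ratio: y/x = [(3/4)·p_x/p_y]^(2/3).
With the ratio pinned down, the budget gives x* = I/(p_x + p_y·(y/x)) and y* = (y/x)·x*.
Numerically y/x = 0.24366, so x* = 205/(5.6 + 34.92·0.24366) = 14.5302 and y* = 0.24366·14.5302 = 3.5404.

x* = 14.5302, y* = 3.5404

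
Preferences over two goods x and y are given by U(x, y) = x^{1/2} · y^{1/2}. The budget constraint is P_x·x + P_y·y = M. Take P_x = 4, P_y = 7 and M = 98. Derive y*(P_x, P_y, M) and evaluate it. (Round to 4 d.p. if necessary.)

Tangency: MRS = y/x = P_x/P_y.
Rearranging, P_y·y = P_x·x. Substituting into the budget gives P_x·x·(1 + 1) = M.
Demand: x*(P_x,P_y,M) = 0.5·M/P_x and y* = 0.5·M/P_y.
At P_x=4, P_y=7, M=98: y* = 0.5·98/7 = 7.

y* = 7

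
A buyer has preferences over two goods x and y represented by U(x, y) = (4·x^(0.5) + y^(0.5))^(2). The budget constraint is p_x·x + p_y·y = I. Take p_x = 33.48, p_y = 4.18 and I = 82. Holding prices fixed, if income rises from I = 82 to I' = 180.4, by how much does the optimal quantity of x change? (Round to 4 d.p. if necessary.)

Δx* = 1.9586

MRS = MU_x/MU_y = 4·(y/x)^(0.5). Set equal to p_x/p_y.
Solve for the ratio: y/x = [(1/4)·p_x/p_y]^(2).
Substitute y = (y/x)·x into the budget: x* = I/(p_x + p_y·(y/x)).
Numerically y/x = 4.009575, so x* = 82/(33.48 + 4.18·4.009575) = 1.6322.
At I' = 180.4: x* = 3.5908. Change: 3.5908 − 1.6322 = 1.9586.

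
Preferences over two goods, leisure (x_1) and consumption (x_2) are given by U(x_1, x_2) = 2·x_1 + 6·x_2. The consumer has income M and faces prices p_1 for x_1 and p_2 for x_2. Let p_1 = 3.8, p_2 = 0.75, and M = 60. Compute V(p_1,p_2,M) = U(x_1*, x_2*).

Perfect substitutes: compare marginal utility per dollar. 2/p_1 vs 6/p_2 → 0.5263 vs 8.
x_2 gives more utility per dollar, so spend all income on x_2: x_2* = M/p_2, x_1* = 0.
Numerically: x_1* = 0, x_2* = 80.
Utility at the optimum: U(0, 80) = 480.

V = 480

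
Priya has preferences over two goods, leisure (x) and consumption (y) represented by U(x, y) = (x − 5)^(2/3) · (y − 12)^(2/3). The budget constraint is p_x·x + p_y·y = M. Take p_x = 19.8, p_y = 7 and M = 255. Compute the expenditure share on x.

share on x = 0.5294

MRS = (y−12)/(x−5). Tangency with p_x/p_y gives y−12 = (p_x/p_y)·(x−5).
After buying the subsistence bundle (5, 12), a share 0.5 of the remaining income goes to x: x* = 5 + 0.5·(M − 5p_x − 12p_y)/p_x.
Discretionary income = 255 − 5·19.8 − 12·7 = 72; x* = 5 + 0.5·72/19.8 = 6.8182; y* = 12 + 0.5·72/7 = 17.1429.
Expenditure on x: 19.8·6.8182 = 135; share = 0.5294.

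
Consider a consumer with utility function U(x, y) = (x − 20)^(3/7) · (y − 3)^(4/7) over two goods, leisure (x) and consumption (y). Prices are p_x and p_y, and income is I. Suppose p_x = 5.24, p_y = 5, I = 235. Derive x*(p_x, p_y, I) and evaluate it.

x* = 29.422

Let x' = x−20, y' = y−3. MRS = (3/4)·y'/x' = p_x/p_y.
After buying the subsistence bundle (20, 3), a share 3/7 of the remaining income goes to x: x* = 20 + 3/7·(I − 20p_x − 3p_y)/p_x.
Discretionary income = 235 − 20·5.24 − 3·5 = 115.2; x* = 20 + 3/7·115.2/5.24 = 29.422.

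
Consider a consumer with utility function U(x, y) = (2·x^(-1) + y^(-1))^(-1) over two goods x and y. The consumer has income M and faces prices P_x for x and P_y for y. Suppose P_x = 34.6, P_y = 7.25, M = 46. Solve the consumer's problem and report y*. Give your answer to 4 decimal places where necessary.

y* = 1.5515

From the CES first-order condition, 2·(y/x)^(2) = P_x/P_y.
Hence y/x = ((1/2)·P_x/P_y)^(1/(2)), i.e. raised to the 0.5 power.
Substitute y = (y/x)·x into the budget: x* = M/(P_x + P_y·(y/x)).
Numerically y/x = 1.544735, so x* = 46/(34.6 + 7.25·1.544735) = 1.0044 and y* = 1.544735·1.0044 = 1.5515.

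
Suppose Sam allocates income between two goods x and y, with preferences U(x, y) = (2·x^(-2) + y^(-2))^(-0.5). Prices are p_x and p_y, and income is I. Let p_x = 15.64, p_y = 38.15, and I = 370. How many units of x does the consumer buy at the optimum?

Numerically y/x = 0.589618, so x* = 370/(15.64 + 38.15·0.589618) = 9.7026.

x* = 9.7026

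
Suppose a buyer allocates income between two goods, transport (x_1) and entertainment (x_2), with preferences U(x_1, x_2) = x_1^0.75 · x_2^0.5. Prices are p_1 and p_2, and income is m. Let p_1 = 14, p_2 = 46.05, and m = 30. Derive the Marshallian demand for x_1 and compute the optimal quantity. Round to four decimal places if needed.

x_1* = 1.2857

The MRS is (3/2)·x_2/x_1. Set MRS = p_1/p_2.
Rearranging, p_2·x_2 = (2/3)·p_1·x_1. Substituting into the budget gives p_1·x_1·(1 + (2/3)) = m.
Demand: x_1*(p_1,p_2,m) = 0.6·m/p_1 and x_2* = 0.4·m/p_2.
At p_1=14, p_2=46.05, m=30: x_1* = 0.6·30/14 = 1.2857.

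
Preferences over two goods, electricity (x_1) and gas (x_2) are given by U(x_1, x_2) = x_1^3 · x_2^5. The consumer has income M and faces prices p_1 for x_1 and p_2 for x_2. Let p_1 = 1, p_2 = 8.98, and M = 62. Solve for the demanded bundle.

x_1* = 23.25, x_2* = 4.3151

MU_x_1/MU_x_2 = (3·x_2)/(5·x_1); tangency sets this equal to p_1/p_2.
Rearranging, p_2·x_2 = (5/3)·p_1·x_1. Substituting into the budget gives p_1·x_1·(1 + (5/3)) = M.
Demand: x_1*(p_1,p_2,M) = 0.375·M/p_1 and x_2* = 0.625·M/p_2.
At p_1=1, p_2=8.98, M=62: x_1* = 0.375·62/1 = 23.25, x_2* = 4.3151.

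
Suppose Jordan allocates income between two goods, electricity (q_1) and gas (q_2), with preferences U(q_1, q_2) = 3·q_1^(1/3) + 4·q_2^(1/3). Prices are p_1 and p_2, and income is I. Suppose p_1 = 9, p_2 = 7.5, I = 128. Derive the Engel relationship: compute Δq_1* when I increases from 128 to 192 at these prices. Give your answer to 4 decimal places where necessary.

Δq_1* = 2.6469

MU_q_1 ∝ 3·q_1^(-2/3), MU_q_2 ∝ 4·q_2^(-2/3), so MRS = (3/4)·(q_2/q_1)^(2/3) = p_1/p_2.
Hence q_2/q_1 = ((4/3)·p_1/p_2)^(1/(2/3)), i.e. raised to the 1.5 power.
Substitute q_2 = (q_2/q_1)·q_1 into the budget: q_1* = I/(p_1 + p_2·(q_2/q_1)).
Numerically q_2/q_1 = 2.023858, so q_1* = 128/(9 + 7.5·2.023858) = 5.2939.
At I' = 192: q_1* = 7.9408. Change: 7.9408 − 5.2939 = 2.6469.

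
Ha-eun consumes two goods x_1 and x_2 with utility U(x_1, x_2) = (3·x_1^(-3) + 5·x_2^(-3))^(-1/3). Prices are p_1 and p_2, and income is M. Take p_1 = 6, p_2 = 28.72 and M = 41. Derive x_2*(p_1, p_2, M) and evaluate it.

MRS = MU_x_1/MU_x_2 = (3/5)·(x_2/x_1)^(4). Set equal to p_1/p_2.
Solve for the ratio: x_2/x_1 = [(5/3)·p_1/p_2]^(0.25).
With the ratio pinned down, the budget gives x_1* = M/(p_1 + p_2·(x_2/x_1)) and x_2* = (x_2/x_1)·x_1*.
Numerically x_2/x_1 = 0.768164, so x_1* = 41/(6 + 28.72·0.768164) = 1.4611 and x_2* = 0.768164·1.4611 = 1.1223.

x_2* = 1.1223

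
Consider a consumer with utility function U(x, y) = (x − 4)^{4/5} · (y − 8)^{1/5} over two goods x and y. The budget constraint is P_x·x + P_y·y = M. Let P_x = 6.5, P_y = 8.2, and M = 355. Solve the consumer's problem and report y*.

y* = 14.4244

MRS = 4·(y−8)/(x−4). Tangency with P_x/P_y gives y−8 = (1/4)·(P_x/P_y)·(x−4).
Substituting into the budget: x* = 4 + 0.8·(M − 4·P_x − 8·P_y)/P_x, and y* = 8 + 0.2·(…)/P_y.
Discretionary income = 355 − 4·6.5 − 8·8.2 = 263.4; y* = 8 + 0.2·263.4/8.2 = 14.4244.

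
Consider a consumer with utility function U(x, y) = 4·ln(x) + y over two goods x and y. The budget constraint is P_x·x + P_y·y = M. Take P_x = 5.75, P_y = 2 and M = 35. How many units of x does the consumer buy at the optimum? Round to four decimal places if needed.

x* = 1.3913

Set MRS = P_x/P_y: (4/x)/1 = P_x/P_y.
So x*(P_x,P_y) = 4·P_y/P_x, independent of income; and y* = (M − 4·P_y)/P_y.
At the given prices: x* = 4·2/5.75 = 1.3913.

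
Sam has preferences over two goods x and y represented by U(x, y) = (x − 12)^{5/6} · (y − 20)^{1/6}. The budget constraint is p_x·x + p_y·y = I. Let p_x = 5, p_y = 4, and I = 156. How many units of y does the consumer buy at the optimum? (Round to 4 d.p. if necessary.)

After buying the subsistence bundle (12, 20), a share 5/6 of the remaining income goes to x: x* = 12 + 5/6·(I − 12p_x − 20p_y)/p_x.
Discretionary income = 156 − 12·5 − 20·4 = 16; y* = 20 + 1/6·16/4 = 20.6667.

y* = 20.6667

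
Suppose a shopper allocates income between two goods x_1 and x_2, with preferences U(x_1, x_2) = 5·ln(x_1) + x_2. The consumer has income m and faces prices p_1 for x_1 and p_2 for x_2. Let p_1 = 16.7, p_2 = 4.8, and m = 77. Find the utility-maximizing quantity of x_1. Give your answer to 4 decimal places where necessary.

x_1* = 1.4371

Set MRS = p_1/p_2: (5/x_1)/1 = p_1/p_2.
So x_1*(p_1,p_2) = 5·p_2/p_1, independent of income; and x_2* = (m − 5·p_2)/p_2.
At the given prices: x_1* = 5·4.8/16.7 = 1.4371.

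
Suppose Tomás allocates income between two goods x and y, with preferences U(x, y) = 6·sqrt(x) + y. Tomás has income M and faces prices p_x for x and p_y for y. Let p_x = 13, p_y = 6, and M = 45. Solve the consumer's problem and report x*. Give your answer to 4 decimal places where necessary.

Utility is quasi-linear in y; the FOC for x is 3/√x = p_x/p_y.
Thus x* = (3·p_y/p_x)² — independent of M — with the rest of income spent on y.
Plugging in: x* = (3·6/13)² = 1.9172.

x* = 1.9172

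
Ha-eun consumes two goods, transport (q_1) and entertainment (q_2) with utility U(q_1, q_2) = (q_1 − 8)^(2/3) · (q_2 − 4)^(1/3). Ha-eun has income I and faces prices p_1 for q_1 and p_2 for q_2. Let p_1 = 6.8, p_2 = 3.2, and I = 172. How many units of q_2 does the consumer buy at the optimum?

q_2* = 14.9167

Let q_1' = q_1−8, q_2' = q_2−4. MRS = 2·q_2'/q_1' = p_1/p_2.
Substituting into the budget: q_1* = 8 + 2/3·(I − 8·p_1 − 4·p_2)/p_1, and q_2* = 4 + 1/3·(…)/p_2.
Discretionary income = 172 − 8·6.8 − 4·3.2 = 104.8; q_2* = 4 + 1/3·104.8/3.2 = 14.9167.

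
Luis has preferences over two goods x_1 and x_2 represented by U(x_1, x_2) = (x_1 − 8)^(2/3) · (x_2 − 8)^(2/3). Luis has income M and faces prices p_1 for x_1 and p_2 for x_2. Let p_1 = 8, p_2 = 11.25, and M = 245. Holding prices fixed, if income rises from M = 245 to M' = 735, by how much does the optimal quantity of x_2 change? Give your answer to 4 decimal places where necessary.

Δx_2* = 21.7778

Substituting into the budget: x_1* = 8 + 0.5·(M − 8·p_1 − 8·p_2)/p_1, and x_2* = 8 + 0.5·(…)/p_2.
Discretionary income = 245 − 8·8 − 8·11.25 = 91; x_2* = 8 + 0.5·91/11.25 = 12.0444.
At M' = 735: x_2* = 33.8222. Change: 33.8222 − 12.0444 = 21.7778.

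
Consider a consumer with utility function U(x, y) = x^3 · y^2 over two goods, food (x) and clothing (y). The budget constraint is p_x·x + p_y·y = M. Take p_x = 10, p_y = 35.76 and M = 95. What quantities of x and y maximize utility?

Tangency: MRS = (3/2)·y/x = p_x/p_y.
So 3·p_y·y = 2·p_x·x; combined with the budget, a share 0.6 of income goes to x.
Demand: x*(p_x,p_y,M) = 0.6·M/p_x and y* = 0.4·M/p_y.
At p_x=10, p_y=35.76, M=95: x* = 0.6·95/10 = 5.7, y* = 1.0626.

x* = 5.7, y* = 1.0626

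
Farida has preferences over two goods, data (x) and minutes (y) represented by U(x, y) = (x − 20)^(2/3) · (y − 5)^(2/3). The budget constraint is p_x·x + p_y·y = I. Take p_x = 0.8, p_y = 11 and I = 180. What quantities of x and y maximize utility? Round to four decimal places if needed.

After buying the subsistence bundle (20, 5), a share 0.5 of the remaining income goes to x: x* = 20 + 0.5·(I − 20p_x − 5p_y)/p_x.
Discretionary income = 180 − 20·0.8 − 5·11 = 109; x* = 20 + 0.5·109/0.8 = 88.125; y* = 5 + 0.5·109/11 = 9.9545.

x* = 88.125, y* = 9.9545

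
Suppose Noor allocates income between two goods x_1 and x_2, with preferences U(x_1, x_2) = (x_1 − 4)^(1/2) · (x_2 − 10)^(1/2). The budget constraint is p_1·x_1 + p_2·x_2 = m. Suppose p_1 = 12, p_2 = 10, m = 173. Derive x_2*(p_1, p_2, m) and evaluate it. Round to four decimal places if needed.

Let x_1' = x_1−4, x_2' = x_2−10. MRS = x_2'/x_1' = p_1/p_2.
After buying the subsistence bundle (4, 10), a share 0.5 of the remaining income goes to x_1: x_1* = 4 + 0.5·(m − 4p_1 − 10p_2)/p_1.
Discretionary income = 173 − 4·12 − 10·10 = 25; x_2* = 10 + 0.5·25/10 = 11.25.

x_2* = 11.25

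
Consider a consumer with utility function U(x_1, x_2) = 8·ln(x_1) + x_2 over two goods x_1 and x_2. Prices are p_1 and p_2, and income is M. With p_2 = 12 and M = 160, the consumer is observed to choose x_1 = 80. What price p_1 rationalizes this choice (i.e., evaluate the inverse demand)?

p_1 = 1.2

Set MRS = p_1/p_2: (8/x_1)/1 = p_1/p_2.
So x_1*(p_1,p_2) = 8·p_2/p_1, independent of income; and x_2* = (M − 8·p_2)/p_2.
Set x_1* = 80 in the demand function and solve for p_1: p_1 = 1.2.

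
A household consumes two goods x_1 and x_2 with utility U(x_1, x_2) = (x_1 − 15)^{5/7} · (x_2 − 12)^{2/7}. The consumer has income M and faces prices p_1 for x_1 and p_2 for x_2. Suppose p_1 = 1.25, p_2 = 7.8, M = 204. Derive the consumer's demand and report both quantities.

This is Cobb-Douglas in (x_1−15, x_2−12): tangency gives 5/7·p_2·(x_2−12) = 2/7·p_1·(x_1−15).
After buying the subsistence bundle (15, 12), a share 5/7 of the remaining income goes to x_1: x_1* = 15 + 5/7·(M − 15p_1 − 12p_2)/p_1.
Discretionary income = 204 − 15·1.25 − 12·7.8 = 91.65; x_1* = 15 + 5/7·91.65/1.25 = 67.3714; x_2* = 12 + 2/7·91.65/7.8 = 15.3571.

x_1* = 67.3714, x_2* = 15.3571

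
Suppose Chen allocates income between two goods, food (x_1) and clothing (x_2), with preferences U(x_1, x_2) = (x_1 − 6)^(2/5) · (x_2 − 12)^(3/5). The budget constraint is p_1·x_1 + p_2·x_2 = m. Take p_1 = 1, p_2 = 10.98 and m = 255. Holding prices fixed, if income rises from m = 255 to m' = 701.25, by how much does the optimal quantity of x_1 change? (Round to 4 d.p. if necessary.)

Δx_1* = 178.5

This is Cobb-Douglas in (x_1−6, x_2−12): tangency gives 0.4·p_2·(x_2−12) = 0.6·p_1·(x_1−6).
Substituting into the budget: x_1* = 6 + 0.4·(m − 6·p_1 − 12·p_2)/p_1, and x_2* = 12 + 0.6·(…)/p_2.
Discretionary income = 255 − 6·1 − 12·10.98 = 117.24; x_1* = 6 + 0.4·117.24/1 = 52.896.
At m' = 701.25: x_1* = 231.396. Change: 231.396 − 52.896 = 178.5.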